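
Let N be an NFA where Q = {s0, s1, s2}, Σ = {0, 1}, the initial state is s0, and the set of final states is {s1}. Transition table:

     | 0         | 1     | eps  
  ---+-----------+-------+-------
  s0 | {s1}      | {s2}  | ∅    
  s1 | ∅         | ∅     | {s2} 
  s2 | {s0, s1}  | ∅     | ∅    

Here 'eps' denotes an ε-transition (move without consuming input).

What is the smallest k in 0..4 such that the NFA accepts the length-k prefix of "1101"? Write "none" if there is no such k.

Start in {s0}.
Read '1': {s0} → {s2}.
Read '1': {s2} → ∅.
The set is empty and remains empty for the remaining 2 symbols.
No reachable set along the way intersects F.

none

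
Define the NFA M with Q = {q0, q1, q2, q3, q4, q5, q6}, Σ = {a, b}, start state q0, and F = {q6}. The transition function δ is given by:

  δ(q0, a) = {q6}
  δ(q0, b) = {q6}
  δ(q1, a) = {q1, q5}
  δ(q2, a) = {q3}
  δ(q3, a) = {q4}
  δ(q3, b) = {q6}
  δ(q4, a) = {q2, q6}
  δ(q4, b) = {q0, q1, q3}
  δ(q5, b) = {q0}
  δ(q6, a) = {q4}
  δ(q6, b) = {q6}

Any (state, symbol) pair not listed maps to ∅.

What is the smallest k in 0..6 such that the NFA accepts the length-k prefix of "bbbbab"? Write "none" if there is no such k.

Start in {q0}.
Read 'b': q0→{q6}; now {q6}.
None of the earlier sets intersect F, but {q6} does.

1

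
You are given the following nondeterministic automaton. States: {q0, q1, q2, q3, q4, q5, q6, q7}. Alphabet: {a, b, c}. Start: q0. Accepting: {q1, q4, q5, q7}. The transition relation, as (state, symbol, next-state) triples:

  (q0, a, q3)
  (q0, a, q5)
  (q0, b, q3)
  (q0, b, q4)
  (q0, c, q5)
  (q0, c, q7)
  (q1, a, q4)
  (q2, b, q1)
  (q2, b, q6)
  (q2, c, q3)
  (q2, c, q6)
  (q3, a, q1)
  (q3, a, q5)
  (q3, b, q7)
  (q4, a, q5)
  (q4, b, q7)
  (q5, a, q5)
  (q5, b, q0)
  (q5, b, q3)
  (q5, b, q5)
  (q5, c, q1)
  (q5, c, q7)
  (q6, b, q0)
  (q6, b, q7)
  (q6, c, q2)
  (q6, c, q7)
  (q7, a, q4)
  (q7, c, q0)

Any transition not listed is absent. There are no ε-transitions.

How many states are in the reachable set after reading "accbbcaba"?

4

Start in {q0}.
Read 'a': q0→{q3, q5}; now {q3, q5}.
Read 'c': q3→∅, q5→{q1, q7}; now {q1, q7}.
Read 'c': q1→∅, q7→{q0}; now {q0}.
Read 'b': q0→{q3, q4}; now {q3, q4}.
Read 'b': q3→{q7}, q4→{q7}; now {q7}.
Read 'c': q7→{q0}; now {q0}.
Read 'a': q0→{q3, q5}; now {q3, q5}.
Read 'b': q3→{q7}, q5→{q0, q3, q5}; now {q0, q3, q5, q7}.
Read 'a': q0→{q3, q5}, q3→{q1, q5}, q5→{q5}, q7→{q4}; now {q1, q3, q4, q5}.
That set has 4 states.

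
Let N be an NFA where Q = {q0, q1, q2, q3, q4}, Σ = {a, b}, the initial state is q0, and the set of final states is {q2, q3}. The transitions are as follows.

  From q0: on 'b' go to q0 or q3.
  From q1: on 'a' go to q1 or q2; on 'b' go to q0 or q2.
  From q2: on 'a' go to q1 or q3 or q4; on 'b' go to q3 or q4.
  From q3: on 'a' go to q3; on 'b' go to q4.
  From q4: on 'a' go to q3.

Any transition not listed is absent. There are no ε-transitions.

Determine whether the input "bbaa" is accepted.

Yes

Start in {q0}.
Read 'b': q0→{q0, q3}; now {q0, q3}.
Read 'b': q0→{q0, q3}, q3→{q4}; now {q0, q3, q4}.
Read 'a': q0→∅, q3→{q3}, q4→{q3}; now {q3}.
Read 'a': q3→{q3}; now {q3}.
The final set {q3} contains the accepting state q3.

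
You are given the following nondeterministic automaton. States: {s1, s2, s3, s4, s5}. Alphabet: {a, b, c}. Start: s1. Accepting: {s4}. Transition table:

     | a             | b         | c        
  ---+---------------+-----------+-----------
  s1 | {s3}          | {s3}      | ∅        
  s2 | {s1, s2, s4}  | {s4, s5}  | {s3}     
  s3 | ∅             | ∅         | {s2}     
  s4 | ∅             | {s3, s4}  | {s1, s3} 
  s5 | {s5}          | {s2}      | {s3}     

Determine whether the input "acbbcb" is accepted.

Yes

Start in {s1}.
Read 'a': {s1} → {s3}.
Read 'c': {s3} → {s2}.
Read 'b': {s2} → {s4, s5}.
Read 'b': {s4, s5} → {s2, s3, s4}.
Read 'c': {s2, s3, s4} → {s1, s2, s3}.
Read 'b': {s1, s2, s3} → {s3, s4, s5}.
The final set {s3, s4, s5} contains the accepting state s4.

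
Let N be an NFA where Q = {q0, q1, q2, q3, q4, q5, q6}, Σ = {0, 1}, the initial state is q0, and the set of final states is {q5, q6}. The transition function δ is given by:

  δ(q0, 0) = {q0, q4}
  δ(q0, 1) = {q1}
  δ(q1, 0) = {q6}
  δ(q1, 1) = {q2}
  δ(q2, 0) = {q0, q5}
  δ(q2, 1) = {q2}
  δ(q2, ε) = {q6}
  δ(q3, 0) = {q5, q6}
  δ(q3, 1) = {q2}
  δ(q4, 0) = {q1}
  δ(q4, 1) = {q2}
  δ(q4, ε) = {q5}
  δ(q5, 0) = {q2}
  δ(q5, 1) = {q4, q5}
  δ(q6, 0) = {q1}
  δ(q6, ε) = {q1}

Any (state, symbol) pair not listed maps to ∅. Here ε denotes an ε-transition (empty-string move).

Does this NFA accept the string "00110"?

Yes

Start in {q0}.
Read '0': q0→{q0, q4}; union {q0, q4}; ε-closure = {q0, q4, q5}.
Read '0': q0→{q0, q4}, q4→{q1}, q5→{q2}; union {q0, q1, q2, q4}; ε-closure = {q0, q1, q2, q4, q5, q6}.
Read '1': q0→{q1}, q1→{q2}, q2→{q2}, q4→{q2}, q5→{q4, q5}, q6→∅; union {q1, q2, q4, q5}; ε-closure = {q1, q2, q4, q5, q6}.
Read '1': q1→{q2}, q2→{q2}, q4→{q2}, q5→{q4, q5}, q6→∅; union {q2, q4, q5}; ε-closure = {q1, q2, q4, q5, q6}.
Read '0': q1→{q6}, q2→{q0, q5}, q4→{q1}, q5→{q2}, q6→{q1}; now {q0, q1, q2, q5, q6}.
The final set {q0, q1, q2, q5, q6} contains the accepting states q5, q6.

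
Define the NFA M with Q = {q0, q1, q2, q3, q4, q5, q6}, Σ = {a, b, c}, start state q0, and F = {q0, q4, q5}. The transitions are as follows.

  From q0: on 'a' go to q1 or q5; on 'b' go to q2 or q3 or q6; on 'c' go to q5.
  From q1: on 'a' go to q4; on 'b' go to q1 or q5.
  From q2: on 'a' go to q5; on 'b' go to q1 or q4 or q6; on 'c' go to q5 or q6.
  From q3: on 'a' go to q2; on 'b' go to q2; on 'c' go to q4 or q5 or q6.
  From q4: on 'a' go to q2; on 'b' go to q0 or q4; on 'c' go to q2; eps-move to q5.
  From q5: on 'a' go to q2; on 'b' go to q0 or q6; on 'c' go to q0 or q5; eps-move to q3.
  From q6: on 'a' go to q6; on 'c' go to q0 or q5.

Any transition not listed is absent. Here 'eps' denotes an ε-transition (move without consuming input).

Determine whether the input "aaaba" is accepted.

Yes

Start in {q0}.
Read 'a': {q0} → {q1, q3, q5}.
Read 'a': {q1, q3, q5} → {q2, q3, q4, q5}.
Read 'a': {q2, q3, q4, q5} → {q2, q3, q5}.
Read 'b': {q2, q3, q5} → {q0, q1, q2, q3, q4, q5, q6}.
Read 'a': {q0, q1, q2, q3, q4, q5, q6} → {q1, q2, q3, q4, q5, q6}.
The final set {q1, q2, q3, q4, q5, q6} contains the accepting states q4, q5.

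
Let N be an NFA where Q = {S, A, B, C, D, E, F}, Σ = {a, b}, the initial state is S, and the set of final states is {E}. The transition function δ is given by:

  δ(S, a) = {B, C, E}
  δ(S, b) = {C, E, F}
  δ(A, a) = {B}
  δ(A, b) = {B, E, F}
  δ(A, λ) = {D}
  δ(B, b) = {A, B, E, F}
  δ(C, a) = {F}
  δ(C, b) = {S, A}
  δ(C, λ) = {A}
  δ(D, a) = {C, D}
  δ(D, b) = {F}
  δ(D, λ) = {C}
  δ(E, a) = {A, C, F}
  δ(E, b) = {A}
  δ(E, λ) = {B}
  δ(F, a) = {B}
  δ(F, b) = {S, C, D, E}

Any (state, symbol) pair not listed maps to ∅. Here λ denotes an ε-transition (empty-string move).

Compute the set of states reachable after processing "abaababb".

{S, A, B, C, D, E, F}

Start in {S}.
Read 'a': S→{B, C, E}; union {B, C, E}; ε-closure = {A, B, C, D, E}.
Read 'b': A→{B, E, F}, B→{A, B, E, F}, C→{S, A}, D→{F}, E→{A}; union {S, A, B, E, F}; ε-closure = {S, A, B, C, D, E, F}.
Read 'a': S→{B, C, E}, A→{B}, B→∅, C→{F}, D→{C, D}, E→{A, C, F}, F→{B}; now {A, B, C, D, E, F}.
Read 'a': A→{B}, B→∅, C→{F}, D→{C, D}, E→{A, C, F}, F→{B}; now {A, B, C, D, F}.
Read 'b': A→{B, E, F}, B→{A, B, E, F}, C→{S, A}, D→{F}, F→{S, C, D, E}; now {S, A, B, C, D, E, F}.
Read 'a': S→{B, C, E}, A→{B}, B→∅, C→{F}, D→{C, D}, E→{A, C, F}, F→{B}; now {A, B, C, D, E, F}.
Read 'b': A→{B, E, F}, B→{A, B, E, F}, C→{S, A}, D→{F}, E→{A}, F→{S, C, D, E}; now {S, A, B, C, D, E, F}.
Read 'b': S→{C, E, F}, A→{B, E, F}, B→{A, B, E, F}, C→{S, A}, D→{F}, E→{A}, F→{S, C, D, E}; now {S, A, B, C, D, E, F}.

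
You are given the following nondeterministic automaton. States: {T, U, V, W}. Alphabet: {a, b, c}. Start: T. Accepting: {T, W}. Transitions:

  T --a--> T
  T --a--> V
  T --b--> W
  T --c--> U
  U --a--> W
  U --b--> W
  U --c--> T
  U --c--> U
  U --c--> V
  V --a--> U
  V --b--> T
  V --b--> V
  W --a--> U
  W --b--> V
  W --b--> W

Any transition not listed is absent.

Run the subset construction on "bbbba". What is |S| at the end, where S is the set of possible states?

3

Start in {T}.
Read 'b': T→{W}; now {W}.
Read 'b': W→{V, W}; now {V, W}.
Read 'b': V→{T, V}, W→{V, W}; now {T, V, W}.
Read 'b': T→{W}, V→{T, V}, W→{V, W}; now {T, V, W}.
Read 'a': T→{T, V}, V→{U}, W→{U}; now {T, U, V}.
That set has 3 states.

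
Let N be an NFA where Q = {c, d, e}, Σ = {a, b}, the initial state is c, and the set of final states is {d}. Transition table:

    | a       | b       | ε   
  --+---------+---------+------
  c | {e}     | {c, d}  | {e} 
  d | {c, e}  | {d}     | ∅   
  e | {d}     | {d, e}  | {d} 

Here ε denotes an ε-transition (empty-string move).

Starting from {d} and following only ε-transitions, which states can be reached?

{d}

Begin with {d}.
No ε-moves leave this set, so the closure equals the set itself.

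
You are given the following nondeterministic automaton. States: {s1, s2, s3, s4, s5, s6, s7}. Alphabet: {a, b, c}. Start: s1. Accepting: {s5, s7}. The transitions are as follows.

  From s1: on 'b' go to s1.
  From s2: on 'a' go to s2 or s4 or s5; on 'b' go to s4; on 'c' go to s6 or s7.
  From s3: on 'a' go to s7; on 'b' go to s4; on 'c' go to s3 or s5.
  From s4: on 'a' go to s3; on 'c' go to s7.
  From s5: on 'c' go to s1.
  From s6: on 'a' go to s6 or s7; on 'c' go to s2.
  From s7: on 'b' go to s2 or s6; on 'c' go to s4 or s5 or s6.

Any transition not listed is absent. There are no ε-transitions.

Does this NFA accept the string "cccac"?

No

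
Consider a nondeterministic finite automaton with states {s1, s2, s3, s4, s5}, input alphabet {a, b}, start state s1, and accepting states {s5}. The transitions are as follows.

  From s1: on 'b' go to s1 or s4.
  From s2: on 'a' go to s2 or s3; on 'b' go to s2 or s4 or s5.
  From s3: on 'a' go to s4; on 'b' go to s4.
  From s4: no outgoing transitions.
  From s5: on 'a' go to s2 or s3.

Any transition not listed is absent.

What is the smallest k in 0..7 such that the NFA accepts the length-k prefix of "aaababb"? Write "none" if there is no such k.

none

Start in {s1}.
Read 'a': s1→∅; now ∅.
The set is empty and remains empty for the remaining 6 symbols.
No reachable set along the way intersects F.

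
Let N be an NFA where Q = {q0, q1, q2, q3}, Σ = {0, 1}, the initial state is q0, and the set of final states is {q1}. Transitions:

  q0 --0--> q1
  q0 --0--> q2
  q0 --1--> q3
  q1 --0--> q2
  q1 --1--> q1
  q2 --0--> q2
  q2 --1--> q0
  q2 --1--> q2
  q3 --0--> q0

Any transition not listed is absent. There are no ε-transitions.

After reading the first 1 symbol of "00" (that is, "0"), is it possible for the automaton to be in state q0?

No

Start in {q0}.
Read '0': {q0} → {q1, q2}.
State q0 is not in {q1, q2}.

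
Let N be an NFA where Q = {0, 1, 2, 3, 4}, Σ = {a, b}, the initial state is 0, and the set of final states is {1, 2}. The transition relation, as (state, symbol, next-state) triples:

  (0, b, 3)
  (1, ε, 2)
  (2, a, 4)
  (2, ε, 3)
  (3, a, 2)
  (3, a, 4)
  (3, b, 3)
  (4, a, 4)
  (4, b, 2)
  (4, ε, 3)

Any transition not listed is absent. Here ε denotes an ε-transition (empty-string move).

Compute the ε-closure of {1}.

{1, 2, 3}

Begin with {1}.
ε-move 1 → 2; add 2.
ε-move 2 → 3; add 3.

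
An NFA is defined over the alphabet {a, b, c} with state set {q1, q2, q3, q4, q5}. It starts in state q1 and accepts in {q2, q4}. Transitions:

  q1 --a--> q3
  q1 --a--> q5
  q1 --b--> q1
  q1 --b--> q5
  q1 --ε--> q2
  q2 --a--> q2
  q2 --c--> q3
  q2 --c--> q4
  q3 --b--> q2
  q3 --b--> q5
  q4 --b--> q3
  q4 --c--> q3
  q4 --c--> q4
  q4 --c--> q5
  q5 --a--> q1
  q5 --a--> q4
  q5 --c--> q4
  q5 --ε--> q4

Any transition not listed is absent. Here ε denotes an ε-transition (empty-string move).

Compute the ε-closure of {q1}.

Begin with {q1}.
ε-move q1 → q2; add q2.

{q1, q2}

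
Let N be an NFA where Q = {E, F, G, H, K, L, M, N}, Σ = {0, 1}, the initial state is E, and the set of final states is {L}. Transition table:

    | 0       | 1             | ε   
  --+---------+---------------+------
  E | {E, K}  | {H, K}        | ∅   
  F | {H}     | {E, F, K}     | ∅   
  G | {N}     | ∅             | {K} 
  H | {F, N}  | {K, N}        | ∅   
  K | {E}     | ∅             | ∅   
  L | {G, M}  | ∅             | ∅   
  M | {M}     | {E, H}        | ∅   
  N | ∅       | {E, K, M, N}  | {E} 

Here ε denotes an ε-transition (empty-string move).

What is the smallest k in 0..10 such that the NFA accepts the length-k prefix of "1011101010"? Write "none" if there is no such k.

none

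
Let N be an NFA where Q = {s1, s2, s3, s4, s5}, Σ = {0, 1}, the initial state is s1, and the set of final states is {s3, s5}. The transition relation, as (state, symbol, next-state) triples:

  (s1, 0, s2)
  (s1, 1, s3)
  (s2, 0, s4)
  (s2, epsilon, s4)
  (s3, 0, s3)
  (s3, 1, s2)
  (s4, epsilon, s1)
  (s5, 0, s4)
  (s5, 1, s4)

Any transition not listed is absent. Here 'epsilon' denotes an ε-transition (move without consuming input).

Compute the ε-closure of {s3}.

Begin with {s3}.
No ε-moves leave this set, so the closure equals the set itself.

{s3}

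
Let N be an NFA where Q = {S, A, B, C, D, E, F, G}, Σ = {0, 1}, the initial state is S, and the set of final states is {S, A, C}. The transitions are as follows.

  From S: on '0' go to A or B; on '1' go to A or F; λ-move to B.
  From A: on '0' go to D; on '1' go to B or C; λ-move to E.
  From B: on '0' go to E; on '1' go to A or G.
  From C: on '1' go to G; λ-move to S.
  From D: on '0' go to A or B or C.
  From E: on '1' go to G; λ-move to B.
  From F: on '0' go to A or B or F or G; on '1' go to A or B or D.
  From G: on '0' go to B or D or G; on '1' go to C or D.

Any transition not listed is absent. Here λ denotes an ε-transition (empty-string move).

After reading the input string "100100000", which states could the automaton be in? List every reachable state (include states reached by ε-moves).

Start: ε-closure({S}) = {S, B}.
Read '1': {S, B} → {A, B, E, F, G}.
Read '0': {A, B, E, F, G} → {A, B, D, E, F, G}.
Read '0': {A, B, D, E, F, G} → {S, A, B, C, D, E, F, G}.
Read '1': {S, A, B, C, D, E, F, G} → {S, A, B, C, D, E, F, G}.
Read '0': {S, A, B, C, D, E, F, G} → {S, A, B, C, D, E, F, G}.
Read '0': {S, A, B, C, D, E, F, G} → {S, A, B, C, D, E, F, G}.
Read '0': {S, A, B, C, D, E, F, G} → {S, A, B, C, D, E, F, G}.
Read '0': {S, A, B, C, D, E, F, G} → {S, A, B, C, D, E, F, G}.
Read '0': {S, A, B, C, D, E, F, G} → {S, A, B, C, D, E, F, G}.

{S, A, B, C, D, E, F, G}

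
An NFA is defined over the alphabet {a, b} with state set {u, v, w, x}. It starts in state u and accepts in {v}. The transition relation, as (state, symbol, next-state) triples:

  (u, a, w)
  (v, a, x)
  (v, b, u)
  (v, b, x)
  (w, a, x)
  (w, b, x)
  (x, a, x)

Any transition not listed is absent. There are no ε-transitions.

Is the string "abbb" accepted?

No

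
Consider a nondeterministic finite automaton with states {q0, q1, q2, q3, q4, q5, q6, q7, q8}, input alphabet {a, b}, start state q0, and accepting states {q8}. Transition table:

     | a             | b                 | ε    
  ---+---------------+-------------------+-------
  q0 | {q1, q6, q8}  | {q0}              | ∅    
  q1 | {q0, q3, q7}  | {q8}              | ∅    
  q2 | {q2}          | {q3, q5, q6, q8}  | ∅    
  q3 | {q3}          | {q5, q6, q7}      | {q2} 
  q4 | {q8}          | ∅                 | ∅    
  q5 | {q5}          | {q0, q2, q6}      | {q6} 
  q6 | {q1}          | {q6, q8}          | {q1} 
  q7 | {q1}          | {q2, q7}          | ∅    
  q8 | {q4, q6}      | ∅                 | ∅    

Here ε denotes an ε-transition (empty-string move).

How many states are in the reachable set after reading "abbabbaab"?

8

Start in {q0}.
Read 'a': {q0} → {q1, q6, q8}.
Read 'b': {q1, q6, q8} → {q1, q6, q8}.
Read 'b': {q1, q6, q8} → {q1, q6, q8}.
Read 'a': {q1, q6, q8} → {q0, q1, q2, q3, q4, q6, q7}.
Read 'b': {q0, q1, q2, q3, q4, q6, q7} → {q0, q1, q2, q3, q5, q6, q7, q8}.
Read 'b': {q0, q1, q2, q3, q5, q6, q7, q8} → {q0, q1, q2, q3, q5, q6, q7, q8}.
Read 'a': {q0, q1, q2, q3, q5, q6, q7, q8} → {q0, q1, q2, q3, q4, q5, q6, q7, q8}.
Read 'a': {q0, q1, q2, q3, q4, q5, q6, q7, q8} → {q0, q1, q2, q3, q4, q5, q6, q7, q8}.
Read 'b': {q0, q1, q2, q3, q4, q5, q6, q7, q8} → {q0, q1, q2, q3, q5, q6, q7, q8}.
That set has 8 states.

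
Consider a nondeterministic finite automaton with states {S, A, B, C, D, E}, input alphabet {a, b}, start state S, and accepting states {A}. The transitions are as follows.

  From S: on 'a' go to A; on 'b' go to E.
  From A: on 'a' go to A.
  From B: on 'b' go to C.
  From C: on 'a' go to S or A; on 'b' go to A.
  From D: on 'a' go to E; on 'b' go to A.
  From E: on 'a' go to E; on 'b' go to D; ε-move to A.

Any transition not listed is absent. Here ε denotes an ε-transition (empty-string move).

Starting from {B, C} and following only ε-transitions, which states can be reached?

Begin with {B, C}.
No ε-moves leave this set, so the closure equals the set itself.

{B, C}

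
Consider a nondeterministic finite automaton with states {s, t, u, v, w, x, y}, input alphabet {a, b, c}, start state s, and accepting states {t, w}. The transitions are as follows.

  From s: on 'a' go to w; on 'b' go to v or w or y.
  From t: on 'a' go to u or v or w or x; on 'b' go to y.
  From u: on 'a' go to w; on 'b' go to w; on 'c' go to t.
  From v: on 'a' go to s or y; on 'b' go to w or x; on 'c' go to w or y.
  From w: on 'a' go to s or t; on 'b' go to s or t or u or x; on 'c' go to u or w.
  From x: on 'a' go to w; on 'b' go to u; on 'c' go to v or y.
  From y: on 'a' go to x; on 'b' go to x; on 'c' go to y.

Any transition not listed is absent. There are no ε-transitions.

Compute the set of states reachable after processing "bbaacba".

{s, t, u, v, w, x}

Start in {s}.
Read 'b': s→{v, w, y}; now {v, w, y}.
Read 'b': v→{w, x}, w→{s, t, u, x}, y→{x}; now {s, t, u, w, x}.
Read 'a': s→{w}, t→{u, v, w, x}, u→{w}, w→{s, t}, x→{w}; now {s, t, u, v, w, x}.
Read 'a': s→{w}, t→{u, v, w, x}, u→{w}, v→{s, y}, w→{s, t}, x→{w}; now {s, t, u, v, w, x, y}.
Read 'c': s→∅, t→∅, u→{t}, v→{w, y}, w→{u, w}, x→{v, y}, y→{y}; now {t, u, v, w, y}.
Read 'b': t→{y}, u→{w}, v→{w, x}, w→{s, t, u, x}, y→{x}; now {s, t, u, w, x, y}.
Read 'a': s→{w}, t→{u, v, w, x}, u→{w}, w→{s, t}, x→{w}, y→{x}; now {s, t, u, v, w, x}.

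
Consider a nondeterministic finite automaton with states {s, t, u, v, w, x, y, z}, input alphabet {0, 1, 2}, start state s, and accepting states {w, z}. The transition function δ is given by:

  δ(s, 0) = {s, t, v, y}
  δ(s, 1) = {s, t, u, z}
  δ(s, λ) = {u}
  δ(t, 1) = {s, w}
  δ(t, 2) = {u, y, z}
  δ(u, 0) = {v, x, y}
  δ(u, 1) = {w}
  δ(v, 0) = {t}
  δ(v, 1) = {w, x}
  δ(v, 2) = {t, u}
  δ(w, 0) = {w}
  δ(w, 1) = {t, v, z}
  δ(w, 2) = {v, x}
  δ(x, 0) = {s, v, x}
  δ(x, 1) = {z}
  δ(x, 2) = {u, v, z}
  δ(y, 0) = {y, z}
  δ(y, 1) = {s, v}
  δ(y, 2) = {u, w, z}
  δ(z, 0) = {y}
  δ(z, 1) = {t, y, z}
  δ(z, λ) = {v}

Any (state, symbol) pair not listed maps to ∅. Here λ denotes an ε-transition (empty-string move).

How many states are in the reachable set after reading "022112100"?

Start: ε-closure({s}) = {s, u}.
Read '0': s→{s, t, v, y}, u→{v, x, y}; union {s, t, v, x, y}; ε-closure = {s, t, u, v, x, y}.
Read '2': s→∅, t→{u, y, z}, u→∅, v→{t, u}, x→{u, v, z}, y→{u, w, z}; now {t, u, v, w, y, z}.
Read '2': t→{u, y, z}, u→∅, v→{t, u}, w→{v, x}, y→{u, w, z}, z→∅; now {t, u, v, w, x, y, z}.
Read '1': t→{s, w}, u→{w}, v→{w, x}, w→{t, v, z}, x→{z}, y→{s, v}, z→{t, y, z}; union {s, t, v, w, x, y, z}; ε-closure = {s, t, u, v, w, x, y, z}.
Read '1': s→{s, t, u, z}, t→{s, w}, u→{w}, v→{w, x}, w→{t, v, z}, x→{z}, y→{s, v}, z→{t, y, z}; now {s, t, u, v, w, x, y, z}.
Read '2': s→∅, t→{u, y, z}, u→∅, v→{t, u}, w→{v, x}, x→{u, v, z}, y→{u, w, z}, z→∅; now {t, u, v, w, x, y, z}.
Read '1': t→{s, w}, u→{w}, v→{w, x}, w→{t, v, z}, x→{z}, y→{s, v}, z→{t, y, z}; union {s, t, v, w, x, y, z}; ε-closure = {s, t, u, v, w, x, y, z}.
Read '0': s→{s, t, v, y}, t→∅, u→{v, x, y}, v→{t}, w→{w}, x→{s, v, x}, y→{y, z}, z→{y}; union {s, t, v, w, x, y, z}; ε-closure = {s, t, u, v, w, x, y, z}.
Read '0': s→{s, t, v, y}, t→∅, u→{v, x, y}, v→{t}, w→{w}, x→{s, v, x}, y→{y, z}, z→{y}; union {s, t, v, w, x, y, z}; ε-closure = {s, t, u, v, w, x, y, z}.
That set has 8 states.

8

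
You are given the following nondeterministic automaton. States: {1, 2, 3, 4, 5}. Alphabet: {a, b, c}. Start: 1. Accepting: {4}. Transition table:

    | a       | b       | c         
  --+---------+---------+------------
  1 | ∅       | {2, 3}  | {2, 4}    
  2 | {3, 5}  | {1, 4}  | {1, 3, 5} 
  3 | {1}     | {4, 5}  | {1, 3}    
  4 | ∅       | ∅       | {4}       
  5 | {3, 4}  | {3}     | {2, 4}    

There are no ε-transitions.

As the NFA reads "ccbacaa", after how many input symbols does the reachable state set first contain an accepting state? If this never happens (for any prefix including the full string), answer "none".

Start in {1}.
Read 'c': 1→{2, 4}; now {2, 4}.
None of the earlier sets intersect F, but {2, 4} does.

1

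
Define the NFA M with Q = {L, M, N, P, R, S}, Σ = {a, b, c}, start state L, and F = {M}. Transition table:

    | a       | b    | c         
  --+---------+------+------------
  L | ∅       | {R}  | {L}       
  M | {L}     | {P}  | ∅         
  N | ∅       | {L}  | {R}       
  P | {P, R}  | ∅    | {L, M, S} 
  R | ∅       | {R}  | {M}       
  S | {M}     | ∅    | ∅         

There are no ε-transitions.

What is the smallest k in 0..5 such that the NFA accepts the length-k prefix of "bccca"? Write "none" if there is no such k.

2

Start in {L}.
Read 'b': L→{R}; now {R}.
Read 'c': R→{M}; now {M}.
None of the earlier sets intersect F, but {M} does.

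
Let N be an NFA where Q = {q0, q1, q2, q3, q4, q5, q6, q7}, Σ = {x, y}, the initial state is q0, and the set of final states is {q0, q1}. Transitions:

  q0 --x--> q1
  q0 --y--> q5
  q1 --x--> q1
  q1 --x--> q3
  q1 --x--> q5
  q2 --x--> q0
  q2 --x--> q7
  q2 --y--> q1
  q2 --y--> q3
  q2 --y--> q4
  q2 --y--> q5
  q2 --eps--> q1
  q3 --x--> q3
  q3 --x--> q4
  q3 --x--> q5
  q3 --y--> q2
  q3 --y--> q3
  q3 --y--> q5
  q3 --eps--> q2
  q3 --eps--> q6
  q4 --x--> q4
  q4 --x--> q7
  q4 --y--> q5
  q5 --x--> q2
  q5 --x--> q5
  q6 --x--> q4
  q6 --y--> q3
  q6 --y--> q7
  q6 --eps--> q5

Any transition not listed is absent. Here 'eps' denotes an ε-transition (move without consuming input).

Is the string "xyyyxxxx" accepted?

Start in {q0}.
Read 'x': q0→{q1}; now {q1}.
Read 'y': q1→∅; now ∅.
The set is empty and remains empty for the remaining 6 symbols.
The final set ∅ contains no accepting state.

No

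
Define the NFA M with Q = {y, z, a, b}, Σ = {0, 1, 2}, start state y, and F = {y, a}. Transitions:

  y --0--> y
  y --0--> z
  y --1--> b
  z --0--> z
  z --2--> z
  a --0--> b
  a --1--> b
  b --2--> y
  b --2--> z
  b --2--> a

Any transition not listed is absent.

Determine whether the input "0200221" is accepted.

Start in {y}.
Read '0': y→{y, z}; now {y, z}.
Read '2': y→∅, z→{z}; now {z}.
Read '0': z→{z}; now {z}.
Read '0': z→{z}; now {z}.
Read '2': z→{z}; now {z}.
Read '2': z→{z}; now {z}.
Read '1': z→∅; now ∅.
The final set ∅ contains no accepting state.

No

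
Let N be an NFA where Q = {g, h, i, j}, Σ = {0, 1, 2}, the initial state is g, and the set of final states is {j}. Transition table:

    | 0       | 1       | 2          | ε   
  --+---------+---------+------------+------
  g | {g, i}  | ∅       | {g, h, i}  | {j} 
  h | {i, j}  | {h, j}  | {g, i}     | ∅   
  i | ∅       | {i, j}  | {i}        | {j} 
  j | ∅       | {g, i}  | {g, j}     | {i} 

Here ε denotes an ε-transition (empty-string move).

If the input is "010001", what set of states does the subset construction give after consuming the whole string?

Start: ε-closure({g}) = {g, i, j}.
Read '0': g→{g, i}, i→∅, j→∅; union {g, i}; ε-closure = {g, i, j}.
Read '1': g→∅, i→{i, j}, j→{g, i}; now {g, i, j}.
Read '0': g→{g, i}, i→∅, j→∅; union {g, i}; ε-closure = {g, i, j}.
Read '0': g→{g, i}, i→∅, j→∅; union {g, i}; ε-closure = {g, i, j}.
Read '0': g→{g, i}, i→∅, j→∅; union {g, i}; ε-closure = {g, i, j}.
Read '1': g→∅, i→{i, j}, j→{g, i}; now {g, i, j}.

{g, i, j}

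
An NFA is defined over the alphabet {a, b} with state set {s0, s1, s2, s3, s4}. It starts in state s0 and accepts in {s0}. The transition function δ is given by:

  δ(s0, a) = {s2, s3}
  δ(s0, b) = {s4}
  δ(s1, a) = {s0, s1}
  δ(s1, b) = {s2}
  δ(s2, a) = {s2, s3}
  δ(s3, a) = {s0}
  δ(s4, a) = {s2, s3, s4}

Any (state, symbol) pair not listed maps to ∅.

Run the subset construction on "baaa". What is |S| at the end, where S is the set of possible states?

4

Start in {s0}.
Read 'b': {s0} → {s4}.
Read 'a': {s4} → {s2, s3, s4}.
Read 'a': {s2, s3, s4} → {s0, s2, s3, s4}.
Read 'a': {s0, s2, s3, s4} → {s0, s2, s3, s4}.
That set has 4 states.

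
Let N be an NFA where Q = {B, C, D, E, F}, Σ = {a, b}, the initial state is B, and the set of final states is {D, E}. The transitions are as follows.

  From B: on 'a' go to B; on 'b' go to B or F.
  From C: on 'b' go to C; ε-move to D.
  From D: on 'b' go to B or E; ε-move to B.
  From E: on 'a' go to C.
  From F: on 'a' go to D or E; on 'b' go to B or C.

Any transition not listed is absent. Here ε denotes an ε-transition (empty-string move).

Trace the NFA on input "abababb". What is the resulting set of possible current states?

Start in {B}.
Read 'a': B→{B}; now {B}.
Read 'b': B→{B, F}; now {B, F}.
Read 'a': B→{B}, F→{D, E}; now {B, D, E}.
Read 'b': B→{B, F}, D→{B, E}, E→∅; now {B, E, F}.
Read 'a': B→{B}, E→{C}, F→{D, E}; now {B, C, D, E}.
Read 'b': B→{B, F}, C→{C}, D→{B, E}, E→∅; union {B, C, E, F}; ε-closure = {B, C, D, E, F}.
Read 'b': B→{B, F}, C→{C}, D→{B, E}, E→∅, F→{B, C}; union {B, C, E, F}; ε-closure = {B, C, D, E, F}.

{B, C, D, E, F}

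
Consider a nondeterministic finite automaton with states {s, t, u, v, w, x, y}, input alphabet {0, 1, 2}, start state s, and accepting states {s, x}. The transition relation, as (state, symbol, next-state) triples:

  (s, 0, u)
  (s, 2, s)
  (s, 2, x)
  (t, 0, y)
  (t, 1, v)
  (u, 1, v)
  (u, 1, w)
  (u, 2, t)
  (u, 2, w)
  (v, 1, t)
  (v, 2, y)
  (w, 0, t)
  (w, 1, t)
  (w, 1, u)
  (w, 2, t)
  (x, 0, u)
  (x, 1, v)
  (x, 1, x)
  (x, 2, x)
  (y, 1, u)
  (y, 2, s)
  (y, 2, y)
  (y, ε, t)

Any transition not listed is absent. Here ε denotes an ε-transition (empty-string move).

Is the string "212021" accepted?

No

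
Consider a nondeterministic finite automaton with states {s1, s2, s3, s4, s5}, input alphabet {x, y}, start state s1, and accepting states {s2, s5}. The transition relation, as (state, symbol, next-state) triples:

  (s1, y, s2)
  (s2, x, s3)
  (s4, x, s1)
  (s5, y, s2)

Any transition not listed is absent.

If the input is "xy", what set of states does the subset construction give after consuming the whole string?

∅

Start in {s1}.
Read 'x': s1→∅; now ∅.
The set is empty and remains empty for the remaining 1 symbol.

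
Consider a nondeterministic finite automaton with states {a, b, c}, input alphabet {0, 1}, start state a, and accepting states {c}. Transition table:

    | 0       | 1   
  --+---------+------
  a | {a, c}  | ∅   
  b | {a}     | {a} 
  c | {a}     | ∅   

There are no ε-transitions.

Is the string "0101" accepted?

Start in {a}.
Read '0': a→{a, c}; now {a, c}.
Read '1': a→∅, c→∅; now ∅.
The set is empty and remains empty for the remaining 2 symbols.
The final set ∅ contains no accepting state.

No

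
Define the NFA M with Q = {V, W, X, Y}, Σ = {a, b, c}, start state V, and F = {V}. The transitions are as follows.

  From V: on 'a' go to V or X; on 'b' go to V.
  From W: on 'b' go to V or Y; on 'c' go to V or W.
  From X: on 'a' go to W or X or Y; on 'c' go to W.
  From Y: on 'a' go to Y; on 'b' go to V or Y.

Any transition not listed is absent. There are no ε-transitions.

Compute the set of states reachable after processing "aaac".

{V, W}

Start in {V}.
Read 'a': V→{V, X}; now {V, X}.
Read 'a': V→{V, X}, X→{W, X, Y}; now {V, W, X, Y}.
Read 'a': V→{V, X}, W→∅, X→{W, X, Y}, Y→{Y}; now {V, W, X, Y}.
Read 'c': V→∅, W→{V, W}, X→{W}, Y→∅; now {V, W}.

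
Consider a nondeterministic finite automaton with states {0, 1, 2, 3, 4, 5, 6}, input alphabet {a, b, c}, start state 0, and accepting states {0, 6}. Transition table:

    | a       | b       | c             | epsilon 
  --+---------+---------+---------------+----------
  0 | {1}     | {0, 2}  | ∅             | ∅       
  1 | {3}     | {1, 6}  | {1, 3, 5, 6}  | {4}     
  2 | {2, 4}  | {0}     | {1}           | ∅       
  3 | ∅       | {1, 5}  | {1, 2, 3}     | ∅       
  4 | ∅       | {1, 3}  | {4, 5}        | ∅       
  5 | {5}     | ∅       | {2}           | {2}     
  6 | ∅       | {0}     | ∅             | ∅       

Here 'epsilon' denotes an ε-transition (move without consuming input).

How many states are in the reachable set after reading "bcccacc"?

6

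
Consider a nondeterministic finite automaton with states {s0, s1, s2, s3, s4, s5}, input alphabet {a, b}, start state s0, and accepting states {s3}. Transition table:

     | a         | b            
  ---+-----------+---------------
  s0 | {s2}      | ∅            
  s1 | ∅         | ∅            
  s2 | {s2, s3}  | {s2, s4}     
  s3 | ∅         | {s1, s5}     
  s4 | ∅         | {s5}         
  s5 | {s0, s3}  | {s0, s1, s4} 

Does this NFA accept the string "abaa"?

Yes

Start in {s0}.
Read 'a': {s0} → {s2}.
Read 'b': {s2} → {s2, s4}.
Read 'a': {s2, s4} → {s2, s3}.
Read 'a': {s2, s3} → {s2, s3}.
The final set {s2, s3} contains the accepting state s3.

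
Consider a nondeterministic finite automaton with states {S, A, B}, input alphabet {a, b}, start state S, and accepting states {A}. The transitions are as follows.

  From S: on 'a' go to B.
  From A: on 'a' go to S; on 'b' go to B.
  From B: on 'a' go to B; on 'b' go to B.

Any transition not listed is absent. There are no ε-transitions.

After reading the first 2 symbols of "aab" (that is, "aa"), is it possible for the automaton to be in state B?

Yes

Start in {S}.
Read 'a': S→{B}; now {B}.
Read 'a': B→{B}; now {B}.
State B is in {B}.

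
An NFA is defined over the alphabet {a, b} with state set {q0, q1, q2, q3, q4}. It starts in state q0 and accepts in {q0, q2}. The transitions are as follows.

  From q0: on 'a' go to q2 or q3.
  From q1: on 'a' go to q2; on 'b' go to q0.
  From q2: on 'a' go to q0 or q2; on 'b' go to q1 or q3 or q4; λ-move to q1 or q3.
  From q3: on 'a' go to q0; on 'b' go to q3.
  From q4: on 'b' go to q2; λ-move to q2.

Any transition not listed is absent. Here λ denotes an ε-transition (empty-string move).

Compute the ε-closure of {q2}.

{q1, q2, q3}

Begin with {q2}.
ε-move q2 → q1; add q1.
ε-move q2 → q3; add q3.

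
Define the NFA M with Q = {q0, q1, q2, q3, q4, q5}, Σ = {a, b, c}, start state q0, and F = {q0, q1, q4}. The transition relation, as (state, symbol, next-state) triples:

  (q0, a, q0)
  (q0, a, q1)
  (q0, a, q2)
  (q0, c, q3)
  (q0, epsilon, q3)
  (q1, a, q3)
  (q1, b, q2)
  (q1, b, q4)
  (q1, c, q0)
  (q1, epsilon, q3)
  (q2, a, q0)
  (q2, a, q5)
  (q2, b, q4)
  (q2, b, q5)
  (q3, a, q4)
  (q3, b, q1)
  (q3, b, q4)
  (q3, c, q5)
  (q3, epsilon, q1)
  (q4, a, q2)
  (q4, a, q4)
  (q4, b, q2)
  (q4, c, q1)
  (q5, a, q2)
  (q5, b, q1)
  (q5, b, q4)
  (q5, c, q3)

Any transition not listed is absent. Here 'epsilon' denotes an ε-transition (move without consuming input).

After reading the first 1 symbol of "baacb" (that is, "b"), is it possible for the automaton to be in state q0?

Start: ε-closure({q0}) = {q0, q1, q3}.
Read 'b': q0→∅, q1→{q2, q4}, q3→{q1, q4}; union {q1, q2, q4}; ε-closure = {q1, q2, q3, q4}.
State q0 is not in {q1, q2, q3, q4}.

No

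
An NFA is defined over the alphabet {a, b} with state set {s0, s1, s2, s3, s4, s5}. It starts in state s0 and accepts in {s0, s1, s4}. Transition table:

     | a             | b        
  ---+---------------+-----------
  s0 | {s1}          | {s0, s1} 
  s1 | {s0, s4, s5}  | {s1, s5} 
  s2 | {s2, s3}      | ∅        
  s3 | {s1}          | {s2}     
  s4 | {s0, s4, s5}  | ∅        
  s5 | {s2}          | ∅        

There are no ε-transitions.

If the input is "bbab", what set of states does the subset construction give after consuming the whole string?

Start in {s0}.
Read 'b': {s0} → {s0, s1}.
Read 'b': {s0, s1} → {s0, s1, s5}.
Read 'a': {s0, s1, s5} → {s0, s1, s2, s4, s5}.
Read 'b': {s0, s1, s2, s4, s5} → {s0, s1, s5}.

{s0, s1, s5}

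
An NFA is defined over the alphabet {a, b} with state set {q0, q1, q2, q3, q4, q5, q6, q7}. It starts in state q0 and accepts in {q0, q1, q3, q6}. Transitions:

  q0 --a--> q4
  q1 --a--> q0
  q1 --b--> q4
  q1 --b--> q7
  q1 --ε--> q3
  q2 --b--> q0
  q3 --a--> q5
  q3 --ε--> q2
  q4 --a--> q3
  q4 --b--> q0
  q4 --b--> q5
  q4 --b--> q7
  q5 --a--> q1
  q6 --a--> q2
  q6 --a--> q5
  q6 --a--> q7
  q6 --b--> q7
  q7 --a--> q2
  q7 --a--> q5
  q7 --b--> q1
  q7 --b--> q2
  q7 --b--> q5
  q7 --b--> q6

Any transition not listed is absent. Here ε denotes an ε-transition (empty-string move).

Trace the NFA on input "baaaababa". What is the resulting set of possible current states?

∅

Start in {q0}.
Read 'b': q0→∅; now ∅.
The set is empty and remains empty for the remaining 8 symbols.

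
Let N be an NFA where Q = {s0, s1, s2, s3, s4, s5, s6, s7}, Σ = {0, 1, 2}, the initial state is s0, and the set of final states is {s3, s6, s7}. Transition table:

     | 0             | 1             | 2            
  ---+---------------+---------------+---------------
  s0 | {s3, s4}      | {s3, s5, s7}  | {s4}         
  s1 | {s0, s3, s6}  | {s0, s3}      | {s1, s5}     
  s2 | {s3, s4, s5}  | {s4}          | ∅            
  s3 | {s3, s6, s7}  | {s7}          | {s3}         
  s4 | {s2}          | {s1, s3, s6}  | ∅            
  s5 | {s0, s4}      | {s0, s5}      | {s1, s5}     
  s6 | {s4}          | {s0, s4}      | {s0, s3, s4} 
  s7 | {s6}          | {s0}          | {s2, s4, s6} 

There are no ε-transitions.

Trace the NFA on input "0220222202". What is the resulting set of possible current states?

{s0, s2, s3, s4, s6}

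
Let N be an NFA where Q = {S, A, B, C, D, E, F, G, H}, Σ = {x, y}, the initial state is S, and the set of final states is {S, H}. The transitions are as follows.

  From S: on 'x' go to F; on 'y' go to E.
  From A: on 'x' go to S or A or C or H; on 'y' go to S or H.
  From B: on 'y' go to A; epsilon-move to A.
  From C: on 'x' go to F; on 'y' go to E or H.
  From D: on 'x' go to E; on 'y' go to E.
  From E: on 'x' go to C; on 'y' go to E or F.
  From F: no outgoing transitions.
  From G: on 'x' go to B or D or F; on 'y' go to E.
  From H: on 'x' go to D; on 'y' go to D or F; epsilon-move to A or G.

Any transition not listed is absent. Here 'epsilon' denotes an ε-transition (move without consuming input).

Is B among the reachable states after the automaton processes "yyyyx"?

Start in {S}.
Read 'y': S→{E}; now {E}.
Read 'y': E→{E, F}; now {E, F}.
Read 'y': E→{E, F}, F→∅; now {E, F}.
Read 'y': E→{E, F}, F→∅; now {E, F}.
Read 'x': E→{C}, F→∅; now {C}.
State B is not in {C}.

No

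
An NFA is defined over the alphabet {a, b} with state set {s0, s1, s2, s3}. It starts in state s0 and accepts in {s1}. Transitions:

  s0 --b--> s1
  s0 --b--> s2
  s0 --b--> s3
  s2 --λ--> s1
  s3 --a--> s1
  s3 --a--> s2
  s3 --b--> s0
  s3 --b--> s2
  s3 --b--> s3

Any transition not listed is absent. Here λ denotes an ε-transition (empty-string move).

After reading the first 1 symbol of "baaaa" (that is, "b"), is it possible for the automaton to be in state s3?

Yes

Start in {s0}.
Read 'b': {s0} → {s1, s2, s3}.
State s3 is in {s1, s2, s3}.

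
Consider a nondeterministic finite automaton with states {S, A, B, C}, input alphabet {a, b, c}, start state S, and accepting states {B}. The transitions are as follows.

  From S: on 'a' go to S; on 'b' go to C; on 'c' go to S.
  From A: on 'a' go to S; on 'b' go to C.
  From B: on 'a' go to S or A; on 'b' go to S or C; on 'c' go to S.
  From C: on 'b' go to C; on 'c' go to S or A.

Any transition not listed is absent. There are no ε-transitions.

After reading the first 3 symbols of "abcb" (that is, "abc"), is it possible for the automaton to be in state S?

Yes

Start in {S}.
Read 'a': {S} → {S}.
Read 'b': {S} → {C}.
Read 'c': {C} → {S, A}.
State S is in {S, A}.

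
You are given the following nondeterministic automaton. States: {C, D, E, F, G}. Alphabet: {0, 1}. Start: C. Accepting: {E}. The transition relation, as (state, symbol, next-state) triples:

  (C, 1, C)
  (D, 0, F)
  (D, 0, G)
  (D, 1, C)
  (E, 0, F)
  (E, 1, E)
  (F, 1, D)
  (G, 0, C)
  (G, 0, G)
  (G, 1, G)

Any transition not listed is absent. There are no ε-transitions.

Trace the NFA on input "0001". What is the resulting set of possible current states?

Start in {C}.
Read '0': C→∅; now ∅.
The set is empty and remains empty for the remaining 3 symbols.

∅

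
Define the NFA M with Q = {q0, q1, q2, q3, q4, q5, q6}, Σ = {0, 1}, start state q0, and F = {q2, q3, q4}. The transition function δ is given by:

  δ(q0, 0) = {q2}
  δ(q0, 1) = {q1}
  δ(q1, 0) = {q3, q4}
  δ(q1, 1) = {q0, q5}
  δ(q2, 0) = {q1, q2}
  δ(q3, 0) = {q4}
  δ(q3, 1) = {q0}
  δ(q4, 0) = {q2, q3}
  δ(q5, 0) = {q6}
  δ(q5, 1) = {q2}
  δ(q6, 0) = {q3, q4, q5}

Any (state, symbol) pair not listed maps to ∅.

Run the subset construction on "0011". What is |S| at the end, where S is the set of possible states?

2

Start in {q0}.
Read '0': {q0} → {q2}.
Read '0': {q2} → {q1, q2}.
Read '1': {q1, q2} → {q0, q5}.
Read '1': {q0, q5} → {q1, q2}.
That set has 2 states.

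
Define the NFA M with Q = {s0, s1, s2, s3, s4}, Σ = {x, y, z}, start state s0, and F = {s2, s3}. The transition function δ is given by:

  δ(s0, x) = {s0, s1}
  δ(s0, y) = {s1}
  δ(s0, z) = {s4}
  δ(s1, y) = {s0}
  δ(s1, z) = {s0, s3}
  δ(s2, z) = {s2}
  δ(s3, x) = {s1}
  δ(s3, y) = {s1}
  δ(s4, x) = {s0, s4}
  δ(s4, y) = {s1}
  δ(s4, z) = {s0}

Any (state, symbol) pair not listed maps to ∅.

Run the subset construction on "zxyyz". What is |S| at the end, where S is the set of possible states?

Start in {s0}.
Read 'z': {s0} → {s4}.
Read 'x': {s4} → {s0, s4}.
Read 'y': {s0, s4} → {s1}.
Read 'y': {s1} → {s0}.
Read 'z': {s0} → {s4}.
That set has 1 state.

1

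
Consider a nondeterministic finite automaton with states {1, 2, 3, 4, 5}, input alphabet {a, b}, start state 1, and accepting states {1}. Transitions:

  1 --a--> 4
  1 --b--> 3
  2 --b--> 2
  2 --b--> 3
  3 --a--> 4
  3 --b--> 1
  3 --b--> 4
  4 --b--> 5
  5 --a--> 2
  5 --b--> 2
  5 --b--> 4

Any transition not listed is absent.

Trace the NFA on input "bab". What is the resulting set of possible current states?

Start in {1}.
Read 'b': 1→{3}; now {3}.
Read 'a': 3→{4}; now {4}.
Read 'b': 4→{5}; now {5}.

{5}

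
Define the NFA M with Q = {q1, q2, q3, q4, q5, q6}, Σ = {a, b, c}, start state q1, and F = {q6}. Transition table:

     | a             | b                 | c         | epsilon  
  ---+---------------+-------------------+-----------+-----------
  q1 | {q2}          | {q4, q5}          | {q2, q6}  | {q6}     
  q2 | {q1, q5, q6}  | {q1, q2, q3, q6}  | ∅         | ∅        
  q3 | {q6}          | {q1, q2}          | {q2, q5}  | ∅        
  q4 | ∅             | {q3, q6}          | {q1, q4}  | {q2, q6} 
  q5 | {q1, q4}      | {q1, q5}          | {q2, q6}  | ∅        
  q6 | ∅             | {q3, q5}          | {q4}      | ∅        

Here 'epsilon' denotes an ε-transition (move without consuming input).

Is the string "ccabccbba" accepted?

Yes

Start: ε-closure({q1}) = {q1, q6}.
Read 'c': {q1, q6} → {q2, q4, q6}.
Read 'c': {q2, q4, q6} → {q1, q2, q4, q6}.
Read 'a': {q1, q2, q4, q6} → {q1, q2, q5, q6}.
Read 'b': {q1, q2, q5, q6} → {q1, q2, q3, q4, q5, q6}.
Read 'c': {q1, q2, q3, q4, q5, q6} → {q1, q2, q4, q5, q6}.
Read 'c': {q1, q2, q4, q5, q6} → {q1, q2, q4, q6}.
Read 'b': {q1, q2, q4, q6} → {q1, q2, q3, q4, q5, q6}.
Read 'b': {q1, q2, q3, q4, q5, q6} → {q1, q2, q3, q4, q5, q6}.
Read 'a': {q1, q2, q3, q4, q5, q6} → {q1, q2, q4, q5, q6}.
The final set {q1, q2, q4, q5, q6} contains the accepting state q6.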